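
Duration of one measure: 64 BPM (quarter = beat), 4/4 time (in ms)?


Quarter-note beat duration = 60000 / 64 ms
Beats per measure (4/4) = 4
One measure = 4 × 60000 / 64 = 240000 / 64 ms
= 3750.0 ms


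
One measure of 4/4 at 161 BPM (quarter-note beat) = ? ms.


Quarter-note beat duration = 60000 / 161 ms
Beats per measure (4/4) = 4
One measure = 4 × 60000 / 161 = 240000 / 161 ms
= 1490.7 ms


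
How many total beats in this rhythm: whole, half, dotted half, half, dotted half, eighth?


Beat values:
  whole = 4 beats
  half = 2 beats
  dotted half = 3 beats
  half = 2 beats
  dotted half = 3 beats
  eighth = 0.5 beats
Sum = 4 + 2 + 3 + 2 + 3 + 0.5
= 14.5 beats


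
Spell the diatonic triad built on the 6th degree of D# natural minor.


Solution.
D# natural minor scale: D# E# F# G# A# B C#
Diatonic triad on degree 6 stacks scale notes 6, 1, 3: B D# F#
B→D# = 4 semitones; B→F# = 7 semitones → major triad
= B D# F# (major)


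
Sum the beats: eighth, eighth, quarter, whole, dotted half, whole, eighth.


Step by step:
Beat values:
  eighth = 0.5 beats
  eighth = 0.5 beats
  quarter = 1 beat
  whole = 4 beats
  dotted half = 3 beats
  whole = 4 beats
  eighth = 0.5 beats
Sum = 0.5 + 0.5 + 1 + 4 + 3 + 4 + 0.5
= 13.5 beats


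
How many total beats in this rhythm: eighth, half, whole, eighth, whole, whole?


Step by step:
Beat values:
  eighth = 0.5 beats
  half = 2 beats
  whole = 4 beats
  eighth = 0.5 beats
  whole = 4 beats
  whole = 4 beats
Sum = 0.5 + 2 + 4 + 0.5 + 4 + 4
= 15 beats


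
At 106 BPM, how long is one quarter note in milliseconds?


Let's work it out.
One quarter-note beat = 60000 / BPM = 60000 / 106 ms
Duration = 60000 / 106
= 566.0 ms


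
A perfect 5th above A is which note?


Solution.
A 5th spans 5 letter names, so from A we land on E
A perfect 5th = 7 semitones above A
Spell E at that pitch: E
= E


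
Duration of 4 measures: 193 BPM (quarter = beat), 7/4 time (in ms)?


Quarter-note beat duration = 60000 / 193 ms
Beats per measure (7/4) = 7
One measure = 7 × 60000 / 193 = 420000 / 193 ms
4 measures = 4 × 420000 / 193 = 1680000 / 193
= 8704.7 ms


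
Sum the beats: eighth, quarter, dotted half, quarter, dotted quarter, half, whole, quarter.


Let's work it out.
Beat values:
  eighth = 0.5 beats
  quarter = 1 beat
  dotted half = 3 beats
  quarter = 1 beat
  dotted quarter = 1.5 beats
  half = 2 beats
  whole = 4 beats
  quarter = 1 beat
Sum = 0.5 + 1 + 3 + 1 + 1.5 + 2 + 4 + 1
= 14 beats


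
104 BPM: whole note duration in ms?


Step by step:
One quarter-note beat = 60000 / BPM = 60000 / 104 ms
Whole note = 4 × quarter note
Duration = 4 × 60000 / 104 = 240000 / 104
= 2307.7 ms


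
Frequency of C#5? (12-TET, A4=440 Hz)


Reasoning:
f = 440 × 2^(n/12) where n = semitones from A4
C#5: 4 semitones from A4
f = 440 × 2^(4/12)
f = 554.37 Hz


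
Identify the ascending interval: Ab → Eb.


Letter names: A → E spans 5 letter names → a 5th
Semitones: Ab → Eb = 7 half-steps
A 5th of 7 semitones is a perfect 5th
= perfect 5th


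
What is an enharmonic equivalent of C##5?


Let's work it out.
Enharmonic notes sound the same pitch but are spelled with different letter names
C## and D name the same pitch class
= D5


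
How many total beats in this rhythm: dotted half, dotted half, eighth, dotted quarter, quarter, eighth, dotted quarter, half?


Let's work it out.
Beat values:
  dotted half = 3 beats
  dotted half = 3 beats
  eighth = 0.5 beats
  dotted quarter = 1.5 beats
  quarter = 1 beat
  eighth = 0.5 beats
  dotted quarter = 1.5 beats
  half = 2 beats
Sum = 3 + 3 + 0.5 + 1.5 + 1 + 0.5 + 1.5 + 2
= 13 beats


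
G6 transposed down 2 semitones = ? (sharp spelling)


Step by step:
G6: chromatic position 7 in octave 6 → absolute = 6×12 + 7 = 79
Transpose down 2: 79 - 2 = 77
77 = 6×12 + 5 → F in octave 6
Result = F6


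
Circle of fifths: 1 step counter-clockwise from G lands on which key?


Step by step:
Each counter-clockwise step moves down a perfect 5th (= up a perfect 4th)
From G: G → C
= C


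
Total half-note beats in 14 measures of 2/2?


Time signature 2/2: the bottom number 2 means the half note gets one count
The top number 2 means 2 half-note beats per measure
Total = 2 × 14 measures
= 28 half-note beats


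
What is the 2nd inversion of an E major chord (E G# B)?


Step by step:
Root position: E G# B
2nd inversion: move root and 3rd up an octave
Bass note: B
Notes (bottom to top) = B E G#


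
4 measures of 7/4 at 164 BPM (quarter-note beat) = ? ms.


Reasoning:
Quarter-note beat duration = 60000 / 164 ms
Beats per measure (7/4) = 7
One measure = 7 × 60000 / 164 = 420000 / 164 ms
4 measures = 4 × 420000 / 164 = 1680000 / 164
= 10243.9 ms


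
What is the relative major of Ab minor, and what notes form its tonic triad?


Solution.
The relative major shares the key signature and is a minor 3rd above the minor tonic
A minor 3rd above Ab is Cb
→ relative major of Ab minor is Cb major
Tonic triad of Cb major = root + major 3rd + perfect 5th = Cb Eb Gb
= Cb major; triad = Cb Eb Gb


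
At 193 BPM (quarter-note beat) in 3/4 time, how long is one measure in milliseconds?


Solution.
Quarter-note beat duration = 60000 / 193 ms
Beats per measure (3/4) = 3
One measure = 3 × 60000 / 193 = 180000 / 193 ms
= 932.6 ms


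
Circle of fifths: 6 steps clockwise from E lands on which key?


Solution.
Each clockwise step on the circle of fifths moves up a perfect 5th
From E: E → B → F#/Gb → Db → Ab → Eb → Bb
= Bb


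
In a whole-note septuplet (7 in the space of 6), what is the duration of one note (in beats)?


Septuplet: 7 notes occupy the space of 6 whole notes
Space = 6 × 4 = 24 beats
Each septuplet note = 24 / 7 = 24/7 beats
= 24/7 beats


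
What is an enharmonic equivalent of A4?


Working:
Enharmonic notes sound the same pitch but are spelled with different letter names
A and Bbb name the same pitch class
= Bbb4


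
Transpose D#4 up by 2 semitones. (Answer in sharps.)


Solution.
D#4: chromatic position 3 in octave 4 → absolute = 4×12 + 3 = 51
Transpose up 2: 51 + 2 = 53
53 = 4×12 + 5 → F in octave 4
Result = F4


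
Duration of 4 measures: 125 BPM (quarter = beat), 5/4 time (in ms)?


Step by step:
Quarter-note beat duration = 60000 / 125 ms
Beats per measure (5/4) = 5
One measure = 5 × 60000 / 125 = 300000 / 125 ms
4 measures = 4 × 300000 / 125 = 1200000 / 125
= 9600.0 ms


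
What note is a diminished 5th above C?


Working:
A 5th spans 5 letter names, so from C we land on G
A diminished 5th = 6 semitones above C
Spell G at that pitch: Gb
= Gb


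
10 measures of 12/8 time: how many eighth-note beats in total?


Solution.
Time signature 12/8: the bottom number 8 means the eighth note gets one count
The top number 12 means 12 eighth-note beats per measure
Total = 12 × 10 measures
= 120 eighth-note beats


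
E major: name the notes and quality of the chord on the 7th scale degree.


Working:
E major scale: E F# G# A B C# D#
Diatonic triad on degree 7 stacks scale notes 7, 2, 4: D# F# A
D#→F# = 3 semitones; D#→A = 6 semitones → diminished triad
= D# F# A (diminished)


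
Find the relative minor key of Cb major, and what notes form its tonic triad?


The relative minor shares the major's key signature and starts on its 6th degree
6th degree = a major 6th above the tonic; a major 6th above Cb is Ab
→ relative minor of Cb major is Ab minor
Tonic triad of Ab minor = root + minor 3rd + perfect 5th = Ab Cb Eb
= Ab minor; triad = Ab Cb Eb


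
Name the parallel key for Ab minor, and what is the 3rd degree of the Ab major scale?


Reasoning:
Parallel keys share the same tonic but differ in mode
Ab minor → parallel is Ab major
Ab major scale: Ab Bb C Db Eb F G
= Ab major; 3rd degree = C


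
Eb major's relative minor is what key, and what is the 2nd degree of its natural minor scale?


The relative minor shares the major's key signature and starts on its 6th degree
6th degree = a major 6th above the tonic; a major 6th above Eb is C
→ relative minor of Eb major is C minor
C natural minor scale: C D Eb F G Ab Bb
= C minor; 2nd degree = D


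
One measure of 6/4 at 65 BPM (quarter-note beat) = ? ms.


Quarter-note beat duration = 60000 / 65 ms
Beats per measure (6/4) = 6
One measure = 6 × 60000 / 65 = 360000 / 65 ms
= 5538.5 ms


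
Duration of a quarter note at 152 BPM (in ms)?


Step by step:
One quarter-note beat = 60000 / BPM = 60000 / 152 ms
Duration = 60000 / 152
= 394.7 ms


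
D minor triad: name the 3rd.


Minor triad = root + minor 3rd (3 semitones) + perfect 5th (7 semitones)
A triad on D stacks thirds, so the chord tones use letter names D-F-A
Root: D
Minor 3rd above D: F
Perfect 5th above D: A
The 3rd = F


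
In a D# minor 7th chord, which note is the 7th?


Working:
Minor 7th chord = root + minor 3rd + perfect 5th + minor 7th
Seventh chords stack in thirds, so the letter names are D-F-A-C
Root: D#
Minor 3rd above D#: F#
Perfect 5th above D#: A#
Minor 7th above D#: C#
The 7th = C#


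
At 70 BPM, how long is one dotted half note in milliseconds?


Step by step:
One quarter-note beat = 60000 / BPM = 60000 / 70 ms
Dotted half note = 3 × quarter note
Duration = 3 × 60000 / 70 = 180000 / 70
= 2571.4 ms


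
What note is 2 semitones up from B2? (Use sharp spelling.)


Solution.
B2: chromatic position 11 in octave 2 → absolute = 2×12 + 11 = 35
Transpose up 2: 35 + 2 = 37
37 = 3×12 + 1 → C# in octave 3
Result = C#3


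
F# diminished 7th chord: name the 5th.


Solution.
Diminished 7th chord = root + minor 3rd + diminished 5th + diminished 7th
Seventh chords stack in thirds, so the letter names are F-A-C-E
Root: F#
Minor 3rd above F#: A
Diminished 5th above F#: C
Diminished 7th above F#: Eb
The 5th = C


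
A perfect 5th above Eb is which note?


Reasoning:
A 5th spans 5 letter names, so from E we land on B
A perfect 5th = 7 semitones above Eb
Spell B at that pitch: Bb
= Bb


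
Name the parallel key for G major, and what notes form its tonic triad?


Let's work it out.
Parallel keys share the same tonic but differ in mode
G major → parallel is G minor
Tonic triad of G minor = G Bb D
= G minor; triad = G Bb D


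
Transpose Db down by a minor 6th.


Working:
minor 6th: 6 letter names, 8 semitones
Letter: D - 5 → F
Pitch: Db - 8 semitones, spelled as an F → F
= F


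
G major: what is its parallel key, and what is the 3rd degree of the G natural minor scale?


Step by step:
Parallel keys share the same tonic but differ in mode
G major → parallel is G minor
G natural minor scale: G A Bb C D Eb F
= G minor; 3rd degree = Bb


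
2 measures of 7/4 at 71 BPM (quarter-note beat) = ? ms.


Quarter-note beat duration = 60000 / 71 ms
Beats per measure (7/4) = 7
One measure = 7 × 60000 / 71 = 420000 / 71 ms
2 measures = 2 × 420000 / 71 = 840000 / 71
= 11831.0 ms


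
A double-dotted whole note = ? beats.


Base whole note = 4 beats
Dot 1 adds half the previous value: +2
Dot 2 adds half the previous value: +1
One double-dotted whole = 4 + 2 + 1 = 7
= 7 beats


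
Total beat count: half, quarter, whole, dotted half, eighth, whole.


Solution.
Beat values:
  half = 2 beats
  quarter = 1 beat
  whole = 4 beats
  dotted half = 3 beats
  eighth = 0.5 beats
  whole = 4 beats
Sum = 2 + 1 + 4 + 3 + 0.5 + 4
= 14.5 beats


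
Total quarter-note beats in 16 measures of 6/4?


Reasoning:
Time signature 6/4: the bottom number 4 means the quarter note gets one count
The top number 6 means 6 quarter-note beats per measure
Total = 6 × 16 measures
= 96 quarter-note beats


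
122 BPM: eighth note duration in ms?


Reasoning:
One quarter-note beat = 60000 / BPM = 60000 / 122 ms
Eighth note = 1/2 × quarter note
Duration = 1/2 × 60000 / 122 = 30000 / 122
= 245.9 ms


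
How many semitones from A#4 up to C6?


Reasoning:
Absolute semitone position = octave×12 + chromatic position
A#4: 4×12 + 10 = 58
C6: 6×12 + 0 = 72
Difference = 72 - 58 = 14
= 14 semitones


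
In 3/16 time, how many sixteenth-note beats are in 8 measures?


Step by step:
Time signature 3/16: the bottom number 16 means the sixteenth note gets one count
The top number 3 means 3 sixteenth-note beats per measure
Total = 3 × 8 measures
= 24 sixteenth-note beats


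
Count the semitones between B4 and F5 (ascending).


Absolute semitone position = octave×12 + chromatic position
B4: 4×12 + 11 = 59
F5: 5×12 + 5 = 65
Difference = 65 - 59 = 6
= 6 semitones


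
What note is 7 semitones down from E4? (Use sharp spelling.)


Let's work it out.
E4: chromatic position 4 in octave 4 → absolute = 4×12 + 4 = 52
Transpose down 7: 52 - 7 = 45
45 = 3×12 + 9 → A in octave 3
Result = A3


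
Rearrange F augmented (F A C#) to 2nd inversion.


Solution.
Root position: F A C#
2nd inversion: move root and 3rd up an octave
Bass note: C#
Notes (bottom to top) = C# F A


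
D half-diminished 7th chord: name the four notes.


Step by step:
Half-diminished 7th chord = root + minor 3rd + diminished 5th + minor 7th
Seventh chords stack in thirds, so the letter names are D-F-A-C
Root: D
Minor 3rd above D: F
Diminished 5th above D: Ab
Minor 7th above D: C
Chord = D F Ab C


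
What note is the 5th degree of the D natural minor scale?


Step by step:
Natural minor scale pattern: W-H-W-W-H-W-W (2-1-2-2-1-2-2 semitones)
Starting from D:
  D + 2 semitones → E
  E + 1 semitone → F
  F + 2 semitones → G
  G + 2 semitones → A
  A + 1 semitone → Bb
  Bb + 2 semitones → C
  C + 2 semitones → D
Scale: D E F G A Bb C
Degree 5 = A


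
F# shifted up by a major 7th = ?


major 7th: 7 letter names, 11 semitones
Letter: F + 6 → E
Pitch: F# + 11 semitones, spelled as an E → E#
= E#


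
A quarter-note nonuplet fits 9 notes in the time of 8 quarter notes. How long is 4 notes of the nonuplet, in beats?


Nonuplet: 9 notes occupy the space of 8 quarter notes
Space = 8 × 1 = 8 beats
Each nonuplet note = 8 / 9 = 8/9 beats
4 notes = 4 × 8/9 = 32/9
= 32/9 beats


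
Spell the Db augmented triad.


Reasoning:
Augmented triad = root + major 3rd (4 semitones) + augmented 5th (8 semitones)
A triad on Db stacks thirds, so the chord tones use letter names D-F-A
Root: Db
Major 3rd above Db: F
Augmented 5th above Db: A
Chord = Db F A


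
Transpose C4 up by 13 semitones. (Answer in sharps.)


C4: chromatic position 0 in octave 4 → absolute = 4×12 + 0 = 48
Transpose up 13: 48 + 13 = 61
61 = 5×12 + 1 → C# in octave 5
Result = C#5


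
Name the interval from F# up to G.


Let's work it out.
Letter names: F → G spans 2 letter names → a 2nd
Semitones: F# → G = 1 half-step
A 2nd of 1 semitone is a minor 2nd
= minor 2nd


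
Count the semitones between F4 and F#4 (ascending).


Absolute semitone position = octave×12 + chromatic position
F4: 4×12 + 5 = 53
F#4: 4×12 + 6 = 54
Difference = 54 - 53 = 1
= 1 semitone


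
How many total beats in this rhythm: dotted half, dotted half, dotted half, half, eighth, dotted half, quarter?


Step by step:
Beat values:
  dotted half = 3 beats
  dotted half = 3 beats
  dotted half = 3 beats
  half = 2 beats
  eighth = 0.5 beats
  dotted half = 3 beats
  quarter = 1 beat
Sum = 3 + 3 + 3 + 2 + 0.5 + 3 + 1
= 15.5 beats


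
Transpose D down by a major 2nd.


major 2nd: 2 letter names, 2 semitones
Letter: D - 1 → C
Pitch: D - 2 semitones, spelled as a C → C
= C


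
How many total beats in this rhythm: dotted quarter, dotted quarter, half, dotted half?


Solution.
Beat values:
  dotted quarter = 1.5 beats
  dotted quarter = 1.5 beats
  half = 2 beats
  dotted half = 3 beats
Sum = 1.5 + 1.5 + 2 + 3
= 8 beats


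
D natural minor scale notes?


Natural minor scale pattern: W-H-W-W-H-W-W (2-1-2-2-1-2-2 semitones)
Starting from D:
  D + 2 semitones → E
  E + 1 semitone → F
  F + 2 semitones → G
  G + 2 semitones → A
  A + 1 semitone → Bb
  Bb + 2 semitones → C
  C + 2 semitones → D
Scale = D E F G A Bb C


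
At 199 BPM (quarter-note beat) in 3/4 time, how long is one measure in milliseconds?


Solution.
Quarter-note beat duration = 60000 / 199 ms
Beats per measure (3/4) = 3
One measure = 3 × 60000 / 199 = 180000 / 199 ms
= 904.5 ms


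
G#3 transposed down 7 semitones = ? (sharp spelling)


G#3: chromatic position 8 in octave 3 → absolute = 3×12 + 8 = 44
Transpose down 7: 44 - 7 = 37
37 = 3×12 + 1 → C# in octave 3
Result = C#3


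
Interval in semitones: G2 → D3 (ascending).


Solution.
Absolute semitone position = octave×12 + chromatic position
G2: 2×12 + 7 = 31
D3: 3×12 + 2 = 38
Difference = 38 - 31 = 7
= 7 semitones


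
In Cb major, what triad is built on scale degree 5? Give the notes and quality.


Working:
Cb major scale: Cb Db Eb Fb Gb Ab Bb
Diatonic triad on degree 5 stacks scale notes 5, 7, 2: Gb Bb Db
Gb→Bb = 4 semitones; Gb→Db = 7 semitones → major triad
= Gb Bb Db (major)


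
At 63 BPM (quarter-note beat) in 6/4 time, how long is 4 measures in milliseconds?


Quarter-note beat duration = 60000 / 63 ms
Beats per measure (6/4) = 6
One measure = 6 × 60000 / 63 = 360000 / 63 ms
4 measures = 4 × 360000 / 63 = 1440000 / 63
= 22857.1 ms


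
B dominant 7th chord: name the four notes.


Step by step:
Dominant 7th chord = root + major 3rd + perfect 5th + minor 7th
Seventh chords stack in thirds, so the letter names are B-D-F-A
Root: B
Major 3rd above B: D#
Perfect 5th above B: F#
Minor 7th above B: A
Chord = B D# F# A


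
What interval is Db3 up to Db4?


Letter names: D → D spans 8 letter names → an octave
Semitones: Db3 → Db4 = 12 half-steps
An octave of 12 semitones is a perfect octave
= perfect octave


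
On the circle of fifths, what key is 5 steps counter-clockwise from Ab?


Each counter-clockwise step moves down a perfect 5th (= up a perfect 4th)
From Ab: Ab → Db → F#/Gb → B → E → A
= A


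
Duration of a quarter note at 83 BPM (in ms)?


Solution.
One quarter-note beat = 60000 / BPM = 60000 / 83 ms
Duration = 60000 / 83
= 722.9 ms


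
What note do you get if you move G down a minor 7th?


Step by step:
minor 7th: 7 letter names, 10 semitones
Letter: G - 6 → A
Pitch: G - 10 semitones, spelled as an A → A
= A


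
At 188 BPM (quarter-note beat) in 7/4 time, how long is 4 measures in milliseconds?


Solution.
Quarter-note beat duration = 60000 / 188 ms
Beats per measure (7/4) = 7
One measure = 7 × 60000 / 188 = 420000 / 188 ms
4 measures = 4 × 420000 / 188 = 1680000 / 188
= 8936.2 ms


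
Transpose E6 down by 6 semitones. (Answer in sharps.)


Solution.
E6: chromatic position 4 in octave 6 → absolute = 6×12 + 4 = 76
Transpose down 6: 76 - 6 = 70
70 = 5×12 + 10 → A# in octave 5
Result = A#5


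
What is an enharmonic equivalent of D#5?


Enharmonic notes sound the same pitch but are spelled with different letter names
D# and Eb name the same pitch class
= Eb5


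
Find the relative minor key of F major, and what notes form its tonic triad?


The relative minor shares the major's key signature and starts on its 6th degree
6th degree = a major 6th above the tonic; a major 6th above F is D
→ relative minor of F major is D minor
Tonic triad of D minor = root + minor 3rd + perfect 5th = D F A
= D minor; triad = D F A


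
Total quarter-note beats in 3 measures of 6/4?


Working:
Time signature 6/4: the bottom number 4 means the quarter note gets one count
The top number 6 means 6 quarter-note beats per measure
Total = 6 × 3 measures
= 18 quarter-note beats


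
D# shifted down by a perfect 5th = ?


perfect 5th: 5 letter names, 7 semitones
Letter: D - 4 → G
Pitch: D# - 7 semitones, spelled as a G → G#
= G#


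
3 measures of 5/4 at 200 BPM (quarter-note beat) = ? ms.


Solution.
Quarter-note beat duration = 60000 / 200 ms
Beats per measure (5/4) = 5
One measure = 5 × 60000 / 200 = 300000 / 200 ms
3 measures = 3 × 300000 / 200 = 900000 / 200
= 4500.0 ms


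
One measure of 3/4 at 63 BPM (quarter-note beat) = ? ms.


Let's work it out.
Quarter-note beat duration = 60000 / 63 ms
Beats per measure (3/4) = 3
One measure = 3 × 60000 / 63 = 180000 / 63 ms
= 2857.1 ms


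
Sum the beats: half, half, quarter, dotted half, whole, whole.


Step by step:
Beat values:
  half = 2 beats
  half = 2 beats
  quarter = 1 beat
  dotted half = 3 beats
  whole = 4 beats
  whole = 4 beats
Sum = 2 + 2 + 1 + 3 + 4 + 4
= 16 beats


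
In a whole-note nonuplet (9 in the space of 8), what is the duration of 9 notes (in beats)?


Solution.
Nonuplet: 9 notes occupy the space of 8 whole notes
Space = 8 × 4 = 32 beats
Each nonuplet note = 32 / 9 = 32/9 beats
9 notes = 9 × 32/9 = 32
= 32 beats


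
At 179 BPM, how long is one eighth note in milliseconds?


Step by step:
One quarter-note beat = 60000 / BPM = 60000 / 179 ms
Eighth note = 1/2 × quarter note
Duration = 1/2 × 60000 / 179 = 30000 / 179
= 167.6 ms


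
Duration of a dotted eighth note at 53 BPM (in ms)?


Let's work it out.
One quarter-note beat = 60000 / BPM = 60000 / 53 ms
Dotted eighth note = 3/4 × quarter note
Duration = 3/4 × 60000 / 53 = 45000 / 53
= 849.1 ms


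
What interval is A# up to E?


Letter names: A → E spans 5 letter names → a 5th
Semitones: A# → E = 6 half-steps
A 5th of 6 semitones is a diminished 5th
= diminished 5th


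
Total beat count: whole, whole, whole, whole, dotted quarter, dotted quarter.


Let's work it out.
Beat values:
  whole = 4 beats
  whole = 4 beats
  whole = 4 beats
  whole = 4 beats
  dotted quarter = 1.5 beats
  dotted quarter = 1.5 beats
Sum = 4 + 4 + 4 + 4 + 1.5 + 1.5
= 19 beats


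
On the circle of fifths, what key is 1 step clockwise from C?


Reasoning:
Each clockwise step on the circle of fifths moves up a perfect 5th
From C: C → G
= G


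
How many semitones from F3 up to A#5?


Let's work it out.
Absolute semitone position = octave×12 + chromatic position
F3: 3×12 + 5 = 41
A#5: 5×12 + 10 = 70
Difference = 70 - 41 = 29
= 29 semitones


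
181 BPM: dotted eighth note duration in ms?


Reasoning:
One quarter-note beat = 60000 / BPM = 60000 / 181 ms
Dotted eighth note = 3/4 × quarter note
Duration = 3/4 × 60000 / 181 = 45000 / 181
= 248.6 ms


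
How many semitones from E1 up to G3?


Reasoning:
Absolute semitone position = octave×12 + chromatic position
E1: 1×12 + 4 = 16
G3: 3×12 + 7 = 43
Difference = 43 - 16 = 27
= 27 semitones


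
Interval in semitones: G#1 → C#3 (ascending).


Absolute semitone position = octave×12 + chromatic position
G#1: 1×12 + 8 = 20
C#3: 3×12 + 1 = 37
Difference = 37 - 20 = 17
= 17 semitones


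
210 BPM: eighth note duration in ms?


Reasoning:
One quarter-note beat = 60000 / BPM = 60000 / 210 ms
Eighth note = 1/2 × quarter note
Duration = 1/2 × 60000 / 210 = 30000 / 210
= 142.9 ms


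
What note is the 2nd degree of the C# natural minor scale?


Reasoning:
Natural minor scale pattern: W-H-W-W-H-W-W (2-1-2-2-1-2-2 semitones)
Starting from C#:
  C# + 2 semitones → D#
  D# + 1 semitone → E
  E + 2 semitones → F#
  F# + 2 semitones → G#
  G# + 1 semitone → A
  A + 2 semitones → B
  B + 2 semitones → C#
Scale: C# D# E F# G# A B
Degree 2 = D#


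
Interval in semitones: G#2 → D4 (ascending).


Solution.
Absolute semitone position = octave×12 + chromatic position
G#2: 2×12 + 8 = 32
D4: 4×12 + 2 = 50
Difference = 50 - 32 = 18
= 18 semitones


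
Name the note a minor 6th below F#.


A 6th spans 6 letter names, so from F we land on A
A minor 6th = 8 semitones below F#
Spell A at that pitch: A#
= A#


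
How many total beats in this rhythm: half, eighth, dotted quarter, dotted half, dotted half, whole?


Working:
Beat values:
  half = 2 beats
  eighth = 0.5 beats
  dotted quarter = 1.5 beats
  dotted half = 3 beats
  dotted half = 3 beats
  whole = 4 beats
Sum = 2 + 0.5 + 1.5 + 3 + 3 + 4
= 14 beats


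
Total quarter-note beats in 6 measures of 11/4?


Time signature 11/4: the bottom number 4 means the quarter note gets one count
The top number 11 means 11 quarter-note beats per measure
Total = 11 × 6 measures
= 66 quarter-note beats


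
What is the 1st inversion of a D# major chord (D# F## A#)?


Solution.
Root position: D# F## A#
1st inversion: move root up an octave
Bass note: F##
Notes (bottom to top) = F## A# D#


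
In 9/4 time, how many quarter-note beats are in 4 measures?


Reasoning:
Time signature 9/4: the bottom number 4 means the quarter note gets one count
The top number 9 means 9 quarter-note beats per measure
Total = 9 × 4 measures
= 36 quarter-note beats


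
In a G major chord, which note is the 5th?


Let's work it out.
Major triad = root + major 3rd (4 semitones) + perfect 5th (7 semitones)
A triad on G stacks thirds, so the chord tones use letter names G-B-D
Root: G
Major 3rd above G: B
Perfect 5th above G: D
The 5th = D


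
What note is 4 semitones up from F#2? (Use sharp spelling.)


Solution.
F#2: chromatic position 6 in octave 2 → absolute = 2×12 + 6 = 30
Transpose up 4: 30 + 4 = 34
34 = 2×12 + 10 → A# in octave 2
Result = A#2


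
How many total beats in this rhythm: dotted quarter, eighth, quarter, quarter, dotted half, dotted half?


Beat values:
  dotted quarter = 1.5 beats
  eighth = 0.5 beats
  quarter = 1 beat
  quarter = 1 beat
  dotted half = 3 beats
  dotted half = 3 beats
Sum = 1.5 + 0.5 + 1 + 1 + 3 + 3
= 10 beats


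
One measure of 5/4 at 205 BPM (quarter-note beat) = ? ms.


Solution.
Quarter-note beat duration = 60000 / 205 ms
Beats per measure (5/4) = 5
One measure = 5 × 60000 / 205 = 300000 / 205 ms
= 1463.4 ms


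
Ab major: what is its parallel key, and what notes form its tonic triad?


Solution.
Parallel keys share the same tonic but differ in mode
Ab major → parallel is Ab minor
Tonic triad of Ab minor = Ab Cb Eb
= Ab minor; triad = Ab Cb Eb


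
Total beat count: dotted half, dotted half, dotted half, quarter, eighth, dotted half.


Let's work it out.
Beat values:
  dotted half = 3 beats
  dotted half = 3 beats
  dotted half = 3 beats
  quarter = 1 beat
  eighth = 0.5 beats
  dotted half = 3 beats
Sum = 3 + 3 + 3 + 1 + 0.5 + 3
= 13.5 beats


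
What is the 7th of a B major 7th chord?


Working:
Major 7th chord = root + major 3rd + perfect 5th + major 7th
Seventh chords stack in thirds, so the letter names are B-D-F-A
Root: B
Major 3rd above B: D#
Perfect 5th above B: F#
Major 7th above B: A#
The 7th = A#


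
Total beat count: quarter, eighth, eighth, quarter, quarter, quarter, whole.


Step by step:
Beat values:
  quarter = 1 beat
  eighth = 0.5 beats
  eighth = 0.5 beats
  quarter = 1 beat
  quarter = 1 beat
  quarter = 1 beat
  whole = 4 beats
Sum = 1 + 0.5 + 0.5 + 1 + 1 + 1 + 4
= 9 beats


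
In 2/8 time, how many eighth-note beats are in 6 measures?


Time signature 2/8: the bottom number 8 means the eighth note gets one count
The top number 2 means 2 eighth-note beats per measure
Total = 2 × 6 measures
= 12 eighth-note beats


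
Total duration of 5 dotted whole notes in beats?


Solution.
Base whole note = 4 beats
Dot 1 adds half the previous value: +2
One dotted whole = 4 + 2 = 6
5 of them = 5 × 6 = 30
= 30 beats


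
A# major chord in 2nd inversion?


Root position: A# C## E#
2nd inversion: move root and 3rd up an octave
Bass note: E#
Notes (bottom to top) = E# A# C##


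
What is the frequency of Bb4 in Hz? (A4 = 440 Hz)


f = 440 × 2^(n/12) where n = semitones from A4
Bb4: 1 semitones from A4
f = 440 × 2^(1/12)
f = 466.16 Hz


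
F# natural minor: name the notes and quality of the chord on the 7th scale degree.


Solution.
F# natural minor scale: F# G# A B C# D E
Diatonic triad on degree 7 stacks scale notes 7, 2, 4: E G# B
E→G# = 4 semitones; E→B = 7 semitones → major triad
= E G# B (major)


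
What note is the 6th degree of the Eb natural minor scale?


Step by step:
Natural minor scale pattern: W-H-W-W-H-W-W (2-1-2-2-1-2-2 semitones)
Starting from Eb:
  Eb + 2 semitones → F
  F + 1 semitone → Gb
  Gb + 2 semitones → Ab
  Ab + 2 semitones → Bb
  Bb + 1 semitone → Cb
  Cb + 2 semitones → Db
  Db + 2 semitones → Eb
Scale: Eb F Gb Ab Bb Cb Db
Degree 6 = Cb


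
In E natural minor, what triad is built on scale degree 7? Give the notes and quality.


Reasoning:
E natural minor scale: E F# G A B C D
Diatonic triad on degree 7 stacks scale notes 7, 2, 4: D F# A
D→F# = 4 semitones; D→A = 7 semitones → major triad
= D F# A (major)


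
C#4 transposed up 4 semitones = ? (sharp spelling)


Let's work it out.
C#4: chromatic position 1 in octave 4 → absolute = 4×12 + 1 = 49
Transpose up 4: 49 + 4 = 53
53 = 4×12 + 5 → F in octave 4
Result = F4


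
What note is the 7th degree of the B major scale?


Working:
Major scale pattern: W-W-H-W-W-W-H (2-2-1-2-2-2-1 semitones)
Starting from B:
  B + 2 semitones → C#
  C# + 2 semitones → D#
  D# + 1 semitone → E
  E + 2 semitones → F#
  F# + 2 semitones → G#
  G# + 2 semitones → A#
  A# + 1 semitone → B
Scale: B C# D# E F# G# A#
Degree 7 = A#


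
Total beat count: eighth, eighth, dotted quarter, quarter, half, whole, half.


Step by step:
Beat values:
  eighth = 0.5 beats
  eighth = 0.5 beats
  dotted quarter = 1.5 beats
  quarter = 1 beat
  half = 2 beats
  whole = 4 beats
  half = 2 beats
Sum = 0.5 + 0.5 + 1.5 + 1 + 2 + 4 + 2
= 11.5 beats


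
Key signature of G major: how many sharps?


Working:
Sharp major keys follow the circle of fifths: C(0), G(1), D(2), A(3), E(4), B(5), F#(6), C#(7)
G major has 1 sharp
Order of sharps: F# C# G# D# A# E# B# → first 1: F#
= 1 sharp


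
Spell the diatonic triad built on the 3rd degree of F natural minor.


Step by step:
F natural minor scale: F G Ab Bb C Db Eb
Diatonic triad on degree 3 stacks scale notes 3, 5, 7: Ab C Eb
Ab→C = 4 semitones; Ab→Eb = 7 semitones → major triad
= Ab C Eb (major)


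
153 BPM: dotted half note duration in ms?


Let's work it out.
One quarter-note beat = 60000 / BPM = 60000 / 153 ms
Dotted half note = 3 × quarter note
Duration = 3 × 60000 / 153 = 180000 / 153
= 1176.5 ms


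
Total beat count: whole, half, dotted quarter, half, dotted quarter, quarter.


Working:
Beat values:
  whole = 4 beats
  half = 2 beats
  dotted quarter = 1.5 beats
  half = 2 beats
  dotted quarter = 1.5 beats
  quarter = 1 beat
Sum = 4 + 2 + 1.5 + 2 + 1.5 + 1
= 12 beats


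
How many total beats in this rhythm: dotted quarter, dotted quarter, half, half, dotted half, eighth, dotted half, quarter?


Working:
Beat values:
  dotted quarter = 1.5 beats
  dotted quarter = 1.5 beats
  half = 2 beats
  half = 2 beats
  dotted half = 3 beats
  eighth = 0.5 beats
  dotted half = 3 beats
  quarter = 1 beat
Sum = 1.5 + 1.5 + 2 + 2 + 3 + 0.5 + 3 + 1
= 14.5 beats


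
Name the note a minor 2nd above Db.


Solution.
A 2nd spans 2 letter names, so from D we land on E
A minor 2nd = 1 semitone above Db
Spell E at that pitch: Ebb
= Ebb


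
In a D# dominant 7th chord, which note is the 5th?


Dominant 7th chord = root + major 3rd + perfect 5th + minor 7th
Seventh chords stack in thirds, so the letter names are D-F-A-C
Root: D#
Major 3rd above D#: F##
Perfect 5th above D#: A#
Minor 7th above D#: C#
The 5th = A#


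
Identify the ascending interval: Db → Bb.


Letter names: D → B spans 6 letter names → a 6th
Semitones: Db → Bb = 9 half-steps
A 6th of 9 semitones is a major 6th
= major 6th


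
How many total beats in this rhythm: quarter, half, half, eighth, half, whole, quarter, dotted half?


Let's work it out.
Beat values:
  quarter = 1 beat
  half = 2 beats
  half = 2 beats
  eighth = 0.5 beats
  half = 2 beats
  whole = 4 beats
  quarter = 1 beat
  dotted half = 3 beats
Sum = 1 + 2 + 2 + 0.5 + 2 + 4 + 1 + 3
= 15.5 beats


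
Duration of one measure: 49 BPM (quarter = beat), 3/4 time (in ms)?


Let's work it out.
Quarter-note beat duration = 60000 / 49 ms
Beats per measure (3/4) = 3
One measure = 3 × 60000 / 49 = 180000 / 49 ms
= 3673.5 ms


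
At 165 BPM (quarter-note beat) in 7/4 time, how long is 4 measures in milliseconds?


Step by step:
Quarter-note beat duration = 60000 / 165 ms
Beats per measure (7/4) = 7
One measure = 7 × 60000 / 165 = 420000 / 165 ms
4 measures = 4 × 420000 / 165 = 1680000 / 165
= 10181.8 ms


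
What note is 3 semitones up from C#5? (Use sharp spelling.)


Solution.
C#5: chromatic position 1 in octave 5 → absolute = 5×12 + 1 = 61
Transpose up 3: 61 + 3 = 64
64 = 5×12 + 4 → E in octave 5
Result = E5


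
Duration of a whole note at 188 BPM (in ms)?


One quarter-note beat = 60000 / BPM = 60000 / 188 ms
Whole note = 4 × quarter note
Duration = 4 × 60000 / 188 = 240000 / 188
= 1276.6 ms


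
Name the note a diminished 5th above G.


Working:
A 5th spans 5 letter names, so from G we land on D
A diminished 5th = 6 semitones above G
Spell D at that pitch: Db
= Db


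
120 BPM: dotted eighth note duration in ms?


Let's work it out.
One quarter-note beat = 60000 / BPM = 60000 / 120 ms
Dotted eighth note = 3/4 × quarter note
Duration = 3/4 × 60000 / 120 = 45000 / 120
= 375.0 ms


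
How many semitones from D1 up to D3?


Let's work it out.
Absolute semitone position = octave×12 + chromatic position
D1: 1×12 + 2 = 14
D3: 3×12 + 2 = 38
Difference = 38 - 14 = 24
= 24 semitones


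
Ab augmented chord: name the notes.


Step by step:
Augmented triad = root + major 3rd (4 semitones) + augmented 5th (8 semitones)
A triad on Ab stacks thirds, so the chord tones use letter names A-C-E
Root: Ab
Major 3rd above Ab: C
Augmented 5th above Ab: E
Chord = Ab C E


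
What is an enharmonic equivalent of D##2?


Reasoning:
Enharmonic notes sound the same pitch but are spelled with different letter names
D## and E name the same pitch class
= E2


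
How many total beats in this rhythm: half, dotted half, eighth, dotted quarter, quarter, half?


Solution.
Beat values:
  half = 2 beats
  dotted half = 3 beats
  eighth = 0.5 beats
  dotted quarter = 1.5 beats
  quarter = 1 beat
  half = 2 beats
Sum = 2 + 3 + 0.5 + 1.5 + 1 + 2
= 10 beats


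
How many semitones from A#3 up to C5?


Absolute semitone position = octave×12 + chromatic position
A#3: 3×12 + 10 = 46
C5: 5×12 + 0 = 60
Difference = 60 - 46 = 14
= 14 semitones


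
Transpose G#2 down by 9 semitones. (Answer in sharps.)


Let's work it out.
G#2: chromatic position 8 in octave 2 → absolute = 2×12 + 8 = 32
Transpose down 9: 32 - 9 = 23
23 = 1×12 + 11 → B in octave 1
Result = B1


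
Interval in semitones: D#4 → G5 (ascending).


Absolute semitone position = octave×12 + chromatic position
D#4: 4×12 + 3 = 51
G5: 5×12 + 7 = 67
Difference = 67 - 51 = 16
= 16 semitones


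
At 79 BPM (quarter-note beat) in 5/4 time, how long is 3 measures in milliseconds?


Solution.
Quarter-note beat duration = 60000 / 79 ms
Beats per measure (5/4) = 5
One measure = 5 × 60000 / 79 = 300000 / 79 ms
3 measures = 3 × 300000 / 79 = 900000 / 79
= 11392.4 ms


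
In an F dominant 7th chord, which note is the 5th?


Dominant 7th chord = root + major 3rd + perfect 5th + minor 7th
Seventh chords stack in thirds, so the letter names are F-A-C-E
Root: F
Major 3rd above F: A
Perfect 5th above F: C
Minor 7th above F: Eb
The 5th = C


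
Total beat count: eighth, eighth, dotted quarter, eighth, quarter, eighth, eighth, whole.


Beat values:
  eighth = 0.5 beats
  eighth = 0.5 beats
  dotted quarter = 1.5 beats
  eighth = 0.5 beats
  quarter = 1 beat
  eighth = 0.5 beats
  eighth = 0.5 beats
  whole = 4 beats
Sum = 0.5 + 0.5 + 1.5 + 0.5 + 1 + 0.5 + 0.5 + 4
= 9 beats


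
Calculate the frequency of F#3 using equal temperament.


Step by step:
f = 440 × 2^(n/12) where n = semitones from A4
F#3: -15 semitones from A4
f = 440 × 2^(-15/12)
f = 185.00 Hz


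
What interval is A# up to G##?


Solution.
Letter names: A → G spans 7 letter names → a 7th
Semitones: A# → G## = 11 half-steps
A 7th of 11 semitones is a major 7th
= major 7th


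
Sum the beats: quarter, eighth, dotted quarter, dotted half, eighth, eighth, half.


Step by step:
Beat values:
  quarter = 1 beat
  eighth = 0.5 beats
  dotted quarter = 1.5 beats
  dotted half = 3 beats
  eighth = 0.5 beats
  eighth = 0.5 beats
  half = 2 beats
Sum = 1 + 0.5 + 1.5 + 3 + 0.5 + 0.5 + 2
= 9 beats


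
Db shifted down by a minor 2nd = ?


Solution.
minor 2nd: 2 letter names, 1 semitones
Letter: D - 1 → C
Pitch: Db - 1 semitones, spelled as a C → C
= C


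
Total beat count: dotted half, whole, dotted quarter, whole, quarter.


Reasoning:
Beat values:
  dotted half = 3 beats
  whole = 4 beats
  dotted quarter = 1.5 beats
  whole = 4 beats
  quarter = 1 beat
Sum = 3 + 4 + 1.5 + 4 + 1
= 13.5 beats


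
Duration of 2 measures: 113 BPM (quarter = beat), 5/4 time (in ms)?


Quarter-note beat duration = 60000 / 113 ms
Beats per measure (5/4) = 5
One measure = 5 × 60000 / 113 = 300000 / 113 ms
2 measures = 2 × 300000 / 113 = 600000 / 113
= 5309.7 ms


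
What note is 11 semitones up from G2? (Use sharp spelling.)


Solution.
G2: chromatic position 7 in octave 2 → absolute = 2×12 + 7 = 31
Transpose up 11: 31 + 11 = 42
42 = 3×12 + 6 → F# in octave 3
Result = F#3


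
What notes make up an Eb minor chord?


Minor triad = root + minor 3rd (3 semitones) + perfect 5th (7 semitones)
A triad on Eb stacks thirds, so the chord tones use letter names E-G-B
Root: Eb
Minor 3rd above Eb: Gb
Perfect 5th above Eb: Bb
Chord = Eb Gb Bb


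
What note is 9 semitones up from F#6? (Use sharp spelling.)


Working:
F#6: chromatic position 6 in octave 6 → absolute = 6×12 + 6 = 78
Transpose up 9: 78 + 9 = 87
87 = 7×12 + 3 → D# in octave 7
Result = D#7


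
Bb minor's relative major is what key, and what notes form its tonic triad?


Step by step:
The relative major shares the key signature and is a minor 3rd above the minor tonic
A minor 3rd above Bb is Db
→ relative major of Bb minor is Db major
Tonic triad of Db major = root + major 3rd + perfect 5th = Db F Ab
= Db major; triad = Db F Ab


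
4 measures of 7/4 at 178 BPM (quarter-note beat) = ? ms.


Step by step:
Quarter-note beat duration = 60000 / 178 ms
Beats per measure (7/4) = 7
One measure = 7 × 60000 / 178 = 420000 / 178 ms
4 measures = 4 × 420000 / 178 = 1680000 / 178
= 9438.2 ms


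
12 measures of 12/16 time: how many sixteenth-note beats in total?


Reasoning:
Time signature 12/16: the bottom number 16 means the sixteenth note gets one count
The top number 12 means 12 sixteenth-note beats per measure
Total = 12 × 12 measures
= 144 sixteenth-note beats


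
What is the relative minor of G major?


The relative minor shares the major's key signature and starts on its 6th degree
6th degree = a major 6th above the tonic; a major 6th above G is E
→ relative minor of G major is E minor
= E minor


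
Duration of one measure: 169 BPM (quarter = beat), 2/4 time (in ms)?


Quarter-note beat duration = 60000 / 169 ms
Beats per measure (2/4) = 2
One measure = 2 × 60000 / 169 = 120000 / 169 ms
= 710.1 ms


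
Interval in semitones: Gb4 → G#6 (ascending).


Let's work it out.
Absolute semitone position = octave×12 + chromatic position
Gb4: 4×12 + 6 = 54
G#6: 6×12 + 8 = 80
Difference = 80 - 54 = 26
= 26 semitones


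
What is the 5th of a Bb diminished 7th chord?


Diminished 7th chord = root + minor 3rd + diminished 5th + diminished 7th
Seventh chords stack in thirds, so the letter names are B-D-F-A
Root: Bb
Minor 3rd above Bb: Db
Diminished 5th above Bb: Fb
Diminished 7th above Bb: Abb
The 5th = Fb
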